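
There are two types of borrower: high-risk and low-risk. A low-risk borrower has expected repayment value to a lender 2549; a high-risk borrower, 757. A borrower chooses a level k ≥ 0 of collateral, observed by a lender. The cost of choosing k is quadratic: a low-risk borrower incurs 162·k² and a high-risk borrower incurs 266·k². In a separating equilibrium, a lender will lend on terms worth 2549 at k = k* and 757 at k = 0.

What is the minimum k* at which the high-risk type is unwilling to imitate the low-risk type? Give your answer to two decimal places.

The high-risk type at k = 0 receives 757; imitating at k* yields 2549 − 266·k*².
Indifference: 757 = 2549 − 266·k*², so k*² = (2549 − 757) / 266 ≈ 6.7368.
k* = √6.7368 ≈ 2.60.

2.60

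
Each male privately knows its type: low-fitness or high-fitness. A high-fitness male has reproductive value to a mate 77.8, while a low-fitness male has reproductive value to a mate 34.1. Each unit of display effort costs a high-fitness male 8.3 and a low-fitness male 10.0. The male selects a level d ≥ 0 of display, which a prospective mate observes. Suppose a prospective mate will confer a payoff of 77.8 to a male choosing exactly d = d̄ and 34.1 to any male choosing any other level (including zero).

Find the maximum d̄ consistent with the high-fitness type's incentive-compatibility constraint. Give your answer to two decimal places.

5.27

Choosing d̄ yields the high-fitness type 77.8 − 8.3·d̄; choosing zero yields 34.1.
The high-fitness type is indifferent at 77.8 − 8.3·d̄ = 34.1, i.e. d̄ = (77.8 − 34.1) / 8.3 ≈ 5.27.
For any d̄ above 5.27 the high-fitness type would rather pool at zero, so separation collapses.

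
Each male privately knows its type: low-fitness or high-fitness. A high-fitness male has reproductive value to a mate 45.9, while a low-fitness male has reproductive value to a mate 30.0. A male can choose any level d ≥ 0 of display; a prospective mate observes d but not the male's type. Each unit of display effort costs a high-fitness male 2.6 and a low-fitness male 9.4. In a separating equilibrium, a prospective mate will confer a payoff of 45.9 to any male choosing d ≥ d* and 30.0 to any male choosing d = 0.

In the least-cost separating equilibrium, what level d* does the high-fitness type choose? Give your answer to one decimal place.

1.7

A low-fitness male choosing d = 0 receives 30.0.
Imitating at d* instead would pay 45.9 at cost 9.4·d*, netting 45.9 − 9.4·d*.
Indifference: 30.0 = 45.9 − 9.4·d*, so d* = (45.9 − 30.0) / 9.4 ≈ 1.7.
At d* the low-fitness type's incentive constraint just binds; the high-fitness type strictly prefers d* since its per-unit cost is lower.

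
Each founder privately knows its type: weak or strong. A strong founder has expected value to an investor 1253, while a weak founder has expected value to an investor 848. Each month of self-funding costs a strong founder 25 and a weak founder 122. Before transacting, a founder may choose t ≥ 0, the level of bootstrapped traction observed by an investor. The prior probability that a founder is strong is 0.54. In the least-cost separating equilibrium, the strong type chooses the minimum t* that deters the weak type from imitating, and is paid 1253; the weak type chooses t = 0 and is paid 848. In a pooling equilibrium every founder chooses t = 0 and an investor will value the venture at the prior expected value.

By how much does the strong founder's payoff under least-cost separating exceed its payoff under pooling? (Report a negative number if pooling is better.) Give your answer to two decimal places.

Least-cost separating signal: t* solves 848 = 1253 − 122·t*, so t* = (1253 − 848)/122 ≈ 3.3197.
Strong type's separating payoff: 1253 − 25 × t* = 1253 − 25 × (1253 − 848)/122 = 1253 − 10125/122 ≈ 1170.0082.
Pooling payoff: 0.54 × 1253 + 0.46 × 848 = 1066.7.
Difference: 1170.0082 − 1066.7 = 103.3082, i.e. 103.31 to two decimal places.
The strong type prefers to separate.

103.31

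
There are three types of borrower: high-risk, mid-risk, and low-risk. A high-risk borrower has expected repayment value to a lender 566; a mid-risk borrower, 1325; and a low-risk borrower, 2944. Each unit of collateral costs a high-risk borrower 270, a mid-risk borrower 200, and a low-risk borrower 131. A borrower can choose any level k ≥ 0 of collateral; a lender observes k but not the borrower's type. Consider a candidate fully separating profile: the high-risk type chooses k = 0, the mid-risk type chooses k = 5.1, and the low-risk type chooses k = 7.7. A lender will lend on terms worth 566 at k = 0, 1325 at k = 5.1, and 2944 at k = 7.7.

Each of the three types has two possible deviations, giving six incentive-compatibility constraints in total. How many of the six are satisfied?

High-risk (own payoff 566): to k=5.1 gives 1325 − 270×5.1 = -52 → no gain ✓; to k=7.7 gives 2944 − 270×7.7 = 865 → profitable ✗.
Mid-risk (own payoff 1325 − 200×5.1 = 305): to k=0 gives 566 → profitable ✗; to k=7.7 gives 2944 − 200×7.7 = 1404 → profitable ✗.
Low-risk (own payoff 2944 − 131×7.7 = 1935.3): to k=0 gives 566 → no gain ✓; to k=5.1 gives 1325 − 131×5.1 = 656.9 → no gain ✓.
3 of the 6 constraints hold; not an equilibrium.

3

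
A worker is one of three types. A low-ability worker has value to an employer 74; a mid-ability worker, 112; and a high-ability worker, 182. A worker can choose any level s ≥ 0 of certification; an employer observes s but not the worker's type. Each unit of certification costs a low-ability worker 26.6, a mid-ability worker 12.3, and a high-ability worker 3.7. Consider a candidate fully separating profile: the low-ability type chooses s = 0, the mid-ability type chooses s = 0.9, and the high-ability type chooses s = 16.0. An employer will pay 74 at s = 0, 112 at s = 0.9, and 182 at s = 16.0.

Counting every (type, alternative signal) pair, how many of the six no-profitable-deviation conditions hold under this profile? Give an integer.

Mid-ability (own payoff 112 − 12.3×0.9 = 100.93): to s=0 gives 74 → no gain ✓; to s=16.0 gives 182 − 12.3×16.0 = -14.8 → no gain ✓.
High-ability (own payoff 182 − 3.7×16.0 = 122.8): to s=0 gives 74 → no gain ✓; to s=0.9 gives 112 − 3.7×0.9 = 108.67 → no gain ✓.
Low-ability (own payoff 74): to s=0.9 gives 112 − 26.6×0.9 = 88.06 → profitable ✗; to s=16.0 gives 182 − 26.6×16.0 = -243.6 → no gain ✓.
5 of the 6 constraints hold; not an equilibrium.

5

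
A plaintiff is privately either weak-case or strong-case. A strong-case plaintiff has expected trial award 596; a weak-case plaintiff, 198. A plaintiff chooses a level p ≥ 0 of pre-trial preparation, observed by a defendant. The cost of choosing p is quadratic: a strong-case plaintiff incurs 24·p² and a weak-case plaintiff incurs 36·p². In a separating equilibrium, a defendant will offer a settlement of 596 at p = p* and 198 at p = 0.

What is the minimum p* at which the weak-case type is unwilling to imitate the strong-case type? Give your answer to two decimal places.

3.32

The weak-case type at p = 0 receives 198; imitating at p* yields 596 − 36·p*².
Indifference: 198 = 596 − 36·p*², so p*² = (596 − 198) / 36 ≈ 11.0556.
p* = √11.0556 ≈ 3.32.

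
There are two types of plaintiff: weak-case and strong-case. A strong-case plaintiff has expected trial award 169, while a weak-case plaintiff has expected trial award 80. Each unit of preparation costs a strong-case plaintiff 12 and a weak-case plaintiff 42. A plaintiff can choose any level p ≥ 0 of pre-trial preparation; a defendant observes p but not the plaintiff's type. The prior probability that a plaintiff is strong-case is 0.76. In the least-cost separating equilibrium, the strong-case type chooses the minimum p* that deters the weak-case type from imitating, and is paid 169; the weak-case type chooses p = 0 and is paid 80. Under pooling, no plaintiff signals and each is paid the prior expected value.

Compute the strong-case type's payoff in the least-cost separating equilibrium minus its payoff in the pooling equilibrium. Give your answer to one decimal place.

-4.1

Least-cost separating signal: p* solves 80 = 169 − 42·p*, so p* = (169 − 80)/42 ≈ 2.1190.
Strong-case type's separating payoff: 169 − 12 × p* = 169 − 12 × (169 − 80)/42 = 169 − 1068/42 ≈ 143.571.
Pooling payoff: 0.76 × 169 + 0.24 × 80 = 147.64.
Difference: 143.571 − 147.64 = -4.069, i.e. -4.1 to one decimal place.
The strong-case type would prefer the pooling outcome.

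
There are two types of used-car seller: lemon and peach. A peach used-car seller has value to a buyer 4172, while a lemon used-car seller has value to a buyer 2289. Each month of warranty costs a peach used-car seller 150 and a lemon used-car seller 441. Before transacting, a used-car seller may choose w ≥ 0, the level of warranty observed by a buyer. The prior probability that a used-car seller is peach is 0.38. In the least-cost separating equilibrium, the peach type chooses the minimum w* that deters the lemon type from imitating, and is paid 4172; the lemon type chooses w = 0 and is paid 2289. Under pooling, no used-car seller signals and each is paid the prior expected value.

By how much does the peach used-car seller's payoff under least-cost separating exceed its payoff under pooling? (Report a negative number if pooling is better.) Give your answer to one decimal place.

527.0

Least-cost separating signal: w* solves 2289 = 4172 − 441·w*, so w* = (4172 − 2289)/441 ≈ 4.2698.
Peach type's separating payoff: 4172 − 150 × w* = 4172 − 150 × (4172 − 2289)/441 = 4172 − 282450/441 ≈ 3531.524.
Pooling payoff: 0.38 × 4172 + 0.62 × 2289 = 3004.54.
Difference: 3531.524 − 3004.54 = 526.984, i.e. 527.0 to one decimal place.
The peach type prefers to separate.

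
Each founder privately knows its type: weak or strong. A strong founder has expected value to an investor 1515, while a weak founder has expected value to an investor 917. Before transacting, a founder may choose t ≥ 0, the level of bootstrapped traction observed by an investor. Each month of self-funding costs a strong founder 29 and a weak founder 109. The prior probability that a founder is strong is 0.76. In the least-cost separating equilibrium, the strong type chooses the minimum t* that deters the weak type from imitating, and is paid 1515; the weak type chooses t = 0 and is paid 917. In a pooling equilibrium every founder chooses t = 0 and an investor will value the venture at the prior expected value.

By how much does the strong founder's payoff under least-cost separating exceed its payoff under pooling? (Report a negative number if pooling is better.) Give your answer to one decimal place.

-15.6

Least-cost separating signal: t* solves 917 = 1515 − 109·t*, so t* = (1515 − 917)/109 ≈ 5.4862.
Strong type's separating payoff: 1515 − 29 × t* = 1515 − 29 × (1515 − 917)/109 = 1515 − 17342/109 ≈ 1355.899.
Pooling payoff: 0.76 × 1515 + 0.24 × 917 = 1371.48.
Difference: 1355.899 − 1371.48 = -15.581, i.e. -15.6 to one decimal place.
The strong type would prefer the pooling outcome.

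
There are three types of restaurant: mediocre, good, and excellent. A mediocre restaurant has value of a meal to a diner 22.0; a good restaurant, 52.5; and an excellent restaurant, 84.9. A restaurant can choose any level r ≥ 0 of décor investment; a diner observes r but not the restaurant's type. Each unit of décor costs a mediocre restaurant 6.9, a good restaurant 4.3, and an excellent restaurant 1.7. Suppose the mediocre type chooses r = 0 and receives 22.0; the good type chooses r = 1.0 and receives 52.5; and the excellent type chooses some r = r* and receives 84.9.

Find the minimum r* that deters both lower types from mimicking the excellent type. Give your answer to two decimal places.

Mediocre type (on-path payoff 22.0) won't mimic when 22.0 ≥ 84.9 − 6.9·r*, i.e. r* ≥ 9.12.
Good type (on-path payoff 52.5 − 4.3×1.0 = 48.2) won't mimic when 48.2 ≥ 84.9 − 4.3·r*, i.e. r* ≥ 8.53.
Both must hold, so r* = max(9.12, 8.53) = 9.12. The mediocre type's constraint binds.

9.12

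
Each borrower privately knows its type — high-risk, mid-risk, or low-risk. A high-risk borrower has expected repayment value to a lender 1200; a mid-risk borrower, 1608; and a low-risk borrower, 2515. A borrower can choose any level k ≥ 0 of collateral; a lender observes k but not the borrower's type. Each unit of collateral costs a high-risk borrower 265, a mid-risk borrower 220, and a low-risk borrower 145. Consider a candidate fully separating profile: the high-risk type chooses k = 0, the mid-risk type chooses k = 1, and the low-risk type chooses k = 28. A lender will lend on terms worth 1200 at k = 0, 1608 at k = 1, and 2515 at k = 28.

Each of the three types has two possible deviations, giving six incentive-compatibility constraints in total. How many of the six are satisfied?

3

Mid-risk (own payoff 1608 − 220×1 = 1388): to k=0 gives 1200 → no gain ✓; to k=28 gives 2515 − 220×28 = -3645 → no gain ✓.
Low-risk (own payoff 2515 − 145×28 = -1545): to k=0 gives 1200 → profitable ✗; to k=1 gives 1608 − 145×1 = 1463 → profitable ✗.
High-risk (own payoff 1200): to k=1 gives 1608 − 265×1 = 1343 → profitable ✗; to k=28 gives 2515 − 265×28 = -4905 → no gain ✓.
3 of the 6 constraints hold; not an equilibrium.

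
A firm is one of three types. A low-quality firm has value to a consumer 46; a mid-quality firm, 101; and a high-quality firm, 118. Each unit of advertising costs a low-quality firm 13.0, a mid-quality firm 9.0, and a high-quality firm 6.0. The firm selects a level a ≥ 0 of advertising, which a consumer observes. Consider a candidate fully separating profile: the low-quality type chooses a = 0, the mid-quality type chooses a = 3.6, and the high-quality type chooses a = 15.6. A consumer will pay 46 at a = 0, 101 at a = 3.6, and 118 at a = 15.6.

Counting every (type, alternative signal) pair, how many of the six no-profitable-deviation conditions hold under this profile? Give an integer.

Low-quality (own payoff 46): to a=3.6 gives 101 − 13.0×3.6 = 54.2 → profitable ✗; to a=15.6 gives 118 − 13.0×15.6 = -84.8 → no gain ✓.
Mid-quality (own payoff 101 − 9.0×3.6 = 68.6): to a=0 gives 46 → no gain ✓; to a=15.6 gives 118 − 9.0×15.6 = -22.4 → no gain ✓.
High-quality (own payoff 118 − 6.0×15.6 = 24.4): to a=0 gives 46 → profitable ✗; to a=3.6 gives 101 − 6.0×3.6 = 79.4 → profitable ✗.
3 of the 6 constraints hold; not an equilibrium.

3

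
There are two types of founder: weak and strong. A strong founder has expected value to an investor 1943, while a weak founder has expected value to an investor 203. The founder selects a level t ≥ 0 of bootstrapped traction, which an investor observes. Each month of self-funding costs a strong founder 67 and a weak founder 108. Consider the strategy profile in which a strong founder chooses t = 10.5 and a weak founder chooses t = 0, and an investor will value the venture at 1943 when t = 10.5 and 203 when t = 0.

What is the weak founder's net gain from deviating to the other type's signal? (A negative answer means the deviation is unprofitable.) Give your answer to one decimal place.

Playing t = 0 the weak founder receives 203.
Deviating to t = 10.5 brings payment 1943 at cost 108 × 10.5 = 1134, netting 809.
Gain from deviating: 809 − 203 = 606.0.
The gain is positive, so the weak type's incentive-compatibility constraint is violated — this profile is not a separating equilibrium.

606.0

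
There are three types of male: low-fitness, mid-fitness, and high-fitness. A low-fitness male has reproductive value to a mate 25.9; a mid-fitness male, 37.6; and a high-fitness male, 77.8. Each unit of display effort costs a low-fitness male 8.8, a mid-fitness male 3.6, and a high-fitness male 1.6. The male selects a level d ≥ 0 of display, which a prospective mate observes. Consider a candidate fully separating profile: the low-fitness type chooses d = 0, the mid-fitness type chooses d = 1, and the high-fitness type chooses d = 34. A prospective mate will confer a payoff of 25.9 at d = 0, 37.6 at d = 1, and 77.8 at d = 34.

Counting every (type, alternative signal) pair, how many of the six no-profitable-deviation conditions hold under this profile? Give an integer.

Low-fitness (own payoff 25.9): to d=1 gives 37.6 − 8.8×1 = 28.8 → profitable ✗; to d=34 gives 77.8 − 8.8×34 = -221.4 → no gain ✓.
High-fitness (own payoff 77.8 − 1.6×34 = 23.4): to d=0 gives 25.9 → profitable ✗; to d=1 gives 37.6 − 1.6×1 = 36 → profitable ✗.
Mid-fitness (own payoff 37.6 − 3.6×1 = 34): to d=0 gives 25.9 → no gain ✓; to d=34 gives 77.8 − 3.6×34 = -44.6 → no gain ✓.
3 of the 6 constraints hold; not an equilibrium.

3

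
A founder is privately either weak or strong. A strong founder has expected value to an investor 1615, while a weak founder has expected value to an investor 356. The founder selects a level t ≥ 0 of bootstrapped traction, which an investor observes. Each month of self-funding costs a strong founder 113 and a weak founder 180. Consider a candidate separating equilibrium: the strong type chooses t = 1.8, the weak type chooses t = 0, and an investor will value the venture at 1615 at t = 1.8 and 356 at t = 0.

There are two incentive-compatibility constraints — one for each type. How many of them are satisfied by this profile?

Weak type: stay at 0 → 356; mimic → 1615 − 180 × 1.8 = 1291. IC fails (356 < 1291).
Strong type: signal → 1615 − 113 × 1.8 = 1411.6; deviate to 0 → 356. IC holds (1411.6 ≥ 356).
1 of 2 constraints hold, so this profile is not an equilibrium.

1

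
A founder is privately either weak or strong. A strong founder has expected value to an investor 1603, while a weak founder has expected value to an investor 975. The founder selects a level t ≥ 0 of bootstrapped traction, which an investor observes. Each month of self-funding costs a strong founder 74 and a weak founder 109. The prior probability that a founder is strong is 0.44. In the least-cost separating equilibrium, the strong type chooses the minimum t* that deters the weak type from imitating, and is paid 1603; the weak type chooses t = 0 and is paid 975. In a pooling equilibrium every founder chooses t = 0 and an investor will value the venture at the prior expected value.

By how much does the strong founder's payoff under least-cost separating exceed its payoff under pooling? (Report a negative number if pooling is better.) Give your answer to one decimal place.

Least-cost separating signal: t* solves 975 = 1603 − 109·t*, so t* = (1603 − 975)/109 ≈ 5.7615.
Strong type's separating payoff: 1603 − 74 × t* = 1603 − 74 × (1603 − 975)/109 = 1603 − 46472/109 ≈ 1176.651.
Pooling payoff: 0.44 × 1603 + 0.56 × 975 = 1251.32.
Difference: 1176.651 − 1251.32 = -74.669, i.e. -74.7 to one decimal place.
The strong type would prefer the pooling outcome.

-74.7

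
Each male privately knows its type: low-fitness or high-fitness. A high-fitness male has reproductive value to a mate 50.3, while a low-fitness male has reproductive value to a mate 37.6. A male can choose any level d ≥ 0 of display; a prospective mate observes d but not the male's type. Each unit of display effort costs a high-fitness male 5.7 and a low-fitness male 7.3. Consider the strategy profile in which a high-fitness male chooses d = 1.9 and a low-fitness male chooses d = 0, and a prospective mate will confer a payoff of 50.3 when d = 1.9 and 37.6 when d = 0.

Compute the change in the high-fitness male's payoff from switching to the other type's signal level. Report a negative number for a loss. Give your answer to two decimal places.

Playing d = 1.9 the high-fitness male receives 50.3 − 5.7 × 1.9 = 39.47.
Deviating to d = 0 yields 37.6 instead.
Gain from deviating: 37.6 − 39.47 = -1.87.
The gain is negative, so the high-fitness type's incentive-compatibility constraint is satisfied.

-1.87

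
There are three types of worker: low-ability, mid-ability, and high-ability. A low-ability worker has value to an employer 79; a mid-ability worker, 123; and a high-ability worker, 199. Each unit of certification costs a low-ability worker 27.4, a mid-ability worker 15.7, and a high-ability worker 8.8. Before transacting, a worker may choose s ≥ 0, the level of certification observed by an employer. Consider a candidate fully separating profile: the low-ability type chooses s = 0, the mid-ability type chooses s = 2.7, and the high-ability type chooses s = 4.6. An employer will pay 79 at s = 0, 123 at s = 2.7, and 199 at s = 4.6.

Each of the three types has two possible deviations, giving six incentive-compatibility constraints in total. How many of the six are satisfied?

5

High-ability (own payoff 199 − 8.8×4.6 = 158.52): to s=0 gives 79 → no gain ✓; to s=2.7 gives 123 − 8.8×2.7 = 99.24 → no gain ✓.
Mid-ability (own payoff 123 − 15.7×2.7 = 80.61): to s=0 gives 79 → no gain ✓; to s=4.6 gives 199 − 15.7×4.6 = 126.78 → profitable ✗.
Low-ability (own payoff 79): to s=2.7 gives 123 − 27.4×2.7 = 49.02 → no gain ✓; to s=4.6 gives 199 − 27.4×4.6 = 72.96 → no gain ✓.
5 of the 6 constraints hold; not an equilibrium.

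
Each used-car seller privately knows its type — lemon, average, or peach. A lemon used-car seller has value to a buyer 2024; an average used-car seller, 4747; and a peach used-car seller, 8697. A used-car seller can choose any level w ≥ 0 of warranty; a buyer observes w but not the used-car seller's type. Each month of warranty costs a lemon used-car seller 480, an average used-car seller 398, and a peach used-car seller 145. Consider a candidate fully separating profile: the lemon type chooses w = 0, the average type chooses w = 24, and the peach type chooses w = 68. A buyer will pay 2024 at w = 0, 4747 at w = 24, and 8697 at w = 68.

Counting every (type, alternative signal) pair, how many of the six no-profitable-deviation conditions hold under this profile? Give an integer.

Lemon (own payoff 2024): to w=24 gives 4747 − 480×24 = -6773 → no gain ✓; to w=68 gives 8697 − 480×68 = -23943 → no gain ✓.
Average (own payoff 4747 − 398×24 = -4805): to w=0 gives 2024 → profitable ✗; to w=68 gives 8697 − 398×68 = -18367 → no gain ✓.
Peach (own payoff 8697 − 145×68 = -1163): to w=0 gives 2024 → profitable ✗; to w=24 gives 4747 − 145×24 = 1267 → profitable ✗.
3 of the 6 constraints hold; not an equilibrium.

3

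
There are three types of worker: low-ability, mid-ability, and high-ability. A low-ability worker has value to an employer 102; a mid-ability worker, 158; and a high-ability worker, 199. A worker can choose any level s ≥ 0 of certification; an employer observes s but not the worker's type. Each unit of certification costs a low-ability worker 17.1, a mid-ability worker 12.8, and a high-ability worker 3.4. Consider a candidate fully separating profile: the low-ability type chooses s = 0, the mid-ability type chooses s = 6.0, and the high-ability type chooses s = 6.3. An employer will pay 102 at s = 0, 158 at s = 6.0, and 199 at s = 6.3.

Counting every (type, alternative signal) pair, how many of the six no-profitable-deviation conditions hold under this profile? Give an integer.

Mid-ability (own payoff 158 − 12.8×6.0 = 81.2): to s=0 gives 102 → profitable ✗; to s=6.3 gives 199 − 12.8×6.3 = 118.36 → profitable ✗.
Low-ability (own payoff 102): to s=6.0 gives 158 − 17.1×6.0 = 55.4 → no gain ✓; to s=6.3 gives 199 − 17.1×6.3 = 91.27 → no gain ✓.
High-ability (own payoff 199 − 3.4×6.3 = 177.58): to s=0 gives 102 → no gain ✓; to s=6.0 gives 158 − 3.4×6.0 = 137.6 → no gain ✓.
4 of the 6 constraints hold; not an equilibrium.

4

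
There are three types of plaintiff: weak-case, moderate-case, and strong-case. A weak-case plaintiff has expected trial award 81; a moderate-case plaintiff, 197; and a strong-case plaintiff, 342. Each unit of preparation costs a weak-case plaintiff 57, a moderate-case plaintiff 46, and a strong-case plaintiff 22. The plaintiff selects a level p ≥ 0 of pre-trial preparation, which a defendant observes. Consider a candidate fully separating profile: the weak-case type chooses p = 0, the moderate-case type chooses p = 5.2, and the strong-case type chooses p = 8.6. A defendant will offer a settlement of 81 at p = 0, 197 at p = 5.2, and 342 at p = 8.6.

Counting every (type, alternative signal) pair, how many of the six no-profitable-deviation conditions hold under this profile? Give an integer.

5

Weak-case (own payoff 81): to p=5.2 gives 197 − 57×5.2 = -99.4 → no gain ✓; to p=8.6 gives 342 − 57×8.6 = -148.2 → no gain ✓.
Moderate-case (own payoff 197 − 46×5.2 = -42.2): to p=0 gives 81 → profitable ✗; to p=8.6 gives 342 − 46×8.6 = -53.6 → no gain ✓.
Strong-case (own payoff 342 − 22×8.6 = 152.8): to p=0 gives 81 → no gain ✓; to p=5.2 gives 197 − 22×5.2 = 82.6 → no gain ✓.
5 of the 6 constraints hold; not an equilibrium.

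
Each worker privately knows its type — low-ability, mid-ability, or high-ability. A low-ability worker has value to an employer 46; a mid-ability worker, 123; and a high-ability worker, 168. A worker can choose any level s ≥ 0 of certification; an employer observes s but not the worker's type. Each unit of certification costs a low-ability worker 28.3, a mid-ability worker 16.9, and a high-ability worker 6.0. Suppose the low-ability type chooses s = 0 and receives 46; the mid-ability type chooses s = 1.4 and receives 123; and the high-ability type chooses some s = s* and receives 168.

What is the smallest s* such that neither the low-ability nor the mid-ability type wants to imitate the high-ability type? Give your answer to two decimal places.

Mid-ability type (on-path payoff 123 − 16.9×1.4 = 99.34) won't mimic when 99.34 ≥ 168 − 16.9·s*, i.e. s* ≥ 4.06.
Low-ability type (on-path payoff 46) won't mimic when 46 ≥ 168 − 28.3·s*, i.e. s* ≥ 4.31.
Both must hold, so s* = max(4.31, 4.06) = 4.31. The low-ability type's constraint binds.

4.31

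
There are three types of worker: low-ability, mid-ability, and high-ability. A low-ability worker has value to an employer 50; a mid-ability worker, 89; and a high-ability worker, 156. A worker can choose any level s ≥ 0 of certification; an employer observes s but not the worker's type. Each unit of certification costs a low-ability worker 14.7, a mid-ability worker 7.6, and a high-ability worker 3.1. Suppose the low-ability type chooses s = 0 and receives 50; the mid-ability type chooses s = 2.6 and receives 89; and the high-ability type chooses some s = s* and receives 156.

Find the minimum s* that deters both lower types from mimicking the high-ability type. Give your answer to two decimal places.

Mid-ability type (on-path payoff 89 − 7.6×2.6 = 69.24) won't mimic when 69.24 ≥ 156 − 7.6·s*, i.e. s* ≥ 11.42.
Low-ability type (on-path payoff 50) won't mimic when 50 ≥ 156 − 14.7·s*, i.e. s* ≥ 7.21.
Both must hold, so s* = max(7.21, 11.42) = 11.42. The mid-ability type's constraint binds.

11.42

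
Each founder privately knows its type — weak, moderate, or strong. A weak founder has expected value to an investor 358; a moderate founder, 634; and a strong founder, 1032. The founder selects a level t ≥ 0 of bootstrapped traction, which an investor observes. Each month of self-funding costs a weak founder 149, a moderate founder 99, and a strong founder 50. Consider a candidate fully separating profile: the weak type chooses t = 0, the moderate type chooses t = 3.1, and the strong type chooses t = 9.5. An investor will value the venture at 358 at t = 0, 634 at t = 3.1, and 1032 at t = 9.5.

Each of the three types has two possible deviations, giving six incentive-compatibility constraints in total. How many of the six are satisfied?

5

Strong (own payoff 1032 − 50×9.5 = 557): to t=0 gives 358 → no gain ✓; to t=3.1 gives 634 − 50×3.1 = 479 → no gain ✓.
Moderate (own payoff 634 − 99×3.1 = 327.1): to t=0 gives 358 → profitable ✗; to t=9.5 gives 1032 − 99×9.5 = 91.5 → no gain ✓.
Weak (own payoff 358): to t=3.1 gives 634 − 149×3.1 = 172.1 → no gain ✓; to t=9.5 gives 1032 − 149×9.5 = -383.5 → no gain ✓.
5 of the 6 constraints hold; not an equilibrium.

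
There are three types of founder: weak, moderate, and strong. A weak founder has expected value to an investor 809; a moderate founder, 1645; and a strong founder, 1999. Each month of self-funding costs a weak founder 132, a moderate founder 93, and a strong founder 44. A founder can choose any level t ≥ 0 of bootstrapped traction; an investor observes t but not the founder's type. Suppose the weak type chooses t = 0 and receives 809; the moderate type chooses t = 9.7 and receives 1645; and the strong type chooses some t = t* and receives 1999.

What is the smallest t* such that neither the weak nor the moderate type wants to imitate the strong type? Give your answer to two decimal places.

13.51

Weak type (on-path payoff 809) won't mimic when 809 ≥ 1999 − 132·t*, i.e. t* ≥ 9.02.
Moderate type (on-path payoff 1645 − 93×9.7 = 742.9) won't mimic when 742.9 ≥ 1999 − 93·t*, i.e. t* ≥ 13.51.
Both must hold, so t* = max(9.02, 13.51) = 13.51. The moderate type's constraint binds.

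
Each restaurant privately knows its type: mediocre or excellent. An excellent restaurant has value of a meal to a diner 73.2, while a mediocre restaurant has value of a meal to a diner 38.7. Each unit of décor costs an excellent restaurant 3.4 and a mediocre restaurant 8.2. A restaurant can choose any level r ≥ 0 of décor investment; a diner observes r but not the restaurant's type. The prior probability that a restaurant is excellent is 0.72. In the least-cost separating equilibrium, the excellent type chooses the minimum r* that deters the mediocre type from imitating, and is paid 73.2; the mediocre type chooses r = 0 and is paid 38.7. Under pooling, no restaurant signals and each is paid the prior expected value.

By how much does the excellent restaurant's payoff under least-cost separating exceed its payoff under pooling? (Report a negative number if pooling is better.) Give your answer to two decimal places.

Least-cost separating signal: r* solves 38.7 = 73.2 − 8.2·r*, so r* = (73.2 − 38.7)/8.2 ≈ 4.2073.
Excellent type's separating payoff: 73.2 − 3.4 × r* = 73.2 − 3.4 × (73.2 − 38.7)/8.2 = 73.2 − 117.3/8.2 ≈ 58.8951.
Pooling payoff: 0.72 × 73.2 + 0.28 × 38.7 = 63.54.
Difference: 58.8951 − 63.54 = -4.6449, i.e. -4.64 to two decimal places.
The excellent type would prefer the pooling outcome.

-4.64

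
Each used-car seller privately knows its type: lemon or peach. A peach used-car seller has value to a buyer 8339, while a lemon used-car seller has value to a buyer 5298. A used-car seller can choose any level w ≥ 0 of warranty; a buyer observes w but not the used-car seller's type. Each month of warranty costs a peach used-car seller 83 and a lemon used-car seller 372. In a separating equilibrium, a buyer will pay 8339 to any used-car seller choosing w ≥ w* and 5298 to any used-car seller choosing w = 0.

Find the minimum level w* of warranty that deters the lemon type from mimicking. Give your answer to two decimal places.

8.17

A lemon used-car seller choosing w = 0 receives 5298.
Imitating at w* instead would pay 8339 at cost 372·w*, netting 8339 − 372·w*.
Indifference: 5298 = 8339 − 372·w*, so w* = (8339 − 5298) / 372 ≈ 8.17.
At w* the lemon type's incentive constraint just binds; the peach type strictly prefers w* since its per-unit cost is lower.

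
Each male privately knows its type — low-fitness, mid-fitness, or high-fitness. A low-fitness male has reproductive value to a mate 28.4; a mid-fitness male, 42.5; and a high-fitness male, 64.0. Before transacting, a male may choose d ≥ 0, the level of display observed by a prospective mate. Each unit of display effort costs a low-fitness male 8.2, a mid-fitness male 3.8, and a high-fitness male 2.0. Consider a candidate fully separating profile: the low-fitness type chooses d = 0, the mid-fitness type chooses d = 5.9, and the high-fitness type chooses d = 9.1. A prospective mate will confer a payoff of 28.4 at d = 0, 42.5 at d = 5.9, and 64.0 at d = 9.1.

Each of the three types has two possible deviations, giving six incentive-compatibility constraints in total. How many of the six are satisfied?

Low-fitness (own payoff 28.4): to d=5.9 gives 42.5 − 8.2×5.9 = -5.88 → no gain ✓; to d=9.1 gives 64.0 − 8.2×9.1 = -10.62 → no gain ✓.
Mid-fitness (own payoff 42.5 − 3.8×5.9 = 20.08): to d=0 gives 28.4 → profitable ✗; to d=9.1 gives 64.0 − 3.8×9.1 = 29.42 → profitable ✗.
High-fitness (own payoff 64.0 − 2.0×9.1 = 45.8): to d=0 gives 28.4 → no gain ✓; to d=5.9 gives 42.5 − 2.0×5.9 = 30.7 → no gain ✓.
4 of the 6 constraints hold; not an equilibrium.

4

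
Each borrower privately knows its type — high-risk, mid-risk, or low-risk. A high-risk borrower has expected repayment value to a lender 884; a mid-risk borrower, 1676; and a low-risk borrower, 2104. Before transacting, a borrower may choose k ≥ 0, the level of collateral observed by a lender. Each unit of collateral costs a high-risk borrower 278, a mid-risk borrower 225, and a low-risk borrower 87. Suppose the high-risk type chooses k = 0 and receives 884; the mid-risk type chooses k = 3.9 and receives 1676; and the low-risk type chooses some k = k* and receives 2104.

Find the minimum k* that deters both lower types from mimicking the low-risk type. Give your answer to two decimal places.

5.80

High-risk type (on-path payoff 884) won't mimic when 884 ≥ 2104 − 278·k*, i.e. k* ≥ 4.39.
Mid-risk type (on-path payoff 1676 − 225×3.9 = 798.5) won't mimic when 798.5 ≥ 2104 − 225·k*, i.e. k* ≥ 5.80.
Both must hold, so k* = max(4.39, 5.80) = 5.80. The mid-risk type's constraint binds.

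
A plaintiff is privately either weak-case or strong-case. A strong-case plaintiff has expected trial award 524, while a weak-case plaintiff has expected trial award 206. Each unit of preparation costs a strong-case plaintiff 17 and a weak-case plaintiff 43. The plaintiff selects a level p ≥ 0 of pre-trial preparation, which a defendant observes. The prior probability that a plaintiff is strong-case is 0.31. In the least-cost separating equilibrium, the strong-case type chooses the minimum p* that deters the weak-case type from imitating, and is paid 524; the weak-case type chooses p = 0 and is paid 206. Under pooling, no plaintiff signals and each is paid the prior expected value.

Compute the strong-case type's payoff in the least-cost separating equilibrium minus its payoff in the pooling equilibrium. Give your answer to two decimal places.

93.70

Least-cost separating signal: p* solves 206 = 524 − 43·p*, so p* = (524 − 206)/43 ≈ 7.3953.
Strong-case type's separating payoff: 524 − 17 × p* = 524 − 17 × (524 − 206)/43 = 524 − 5406/43 ≈ 398.2791.
Pooling payoff: 0.31 × 524 + 0.69 × 206 = 304.58.
Difference: 398.2791 − 304.58 = 93.6991, i.e. 93.70 to two decimal places.
The strong-case type prefers to separate.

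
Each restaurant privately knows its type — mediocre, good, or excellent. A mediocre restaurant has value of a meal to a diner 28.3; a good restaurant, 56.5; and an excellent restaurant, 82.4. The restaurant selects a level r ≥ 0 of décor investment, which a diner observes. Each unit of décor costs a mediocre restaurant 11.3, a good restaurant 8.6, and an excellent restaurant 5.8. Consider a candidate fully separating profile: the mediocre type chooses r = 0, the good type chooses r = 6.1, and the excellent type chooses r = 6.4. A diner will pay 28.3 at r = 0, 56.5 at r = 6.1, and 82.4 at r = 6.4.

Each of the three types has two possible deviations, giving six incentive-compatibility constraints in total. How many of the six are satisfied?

Good (own payoff 56.5 − 8.6×6.1 = 4.04): to r=0 gives 28.3 → profitable ✗; to r=6.4 gives 82.4 − 8.6×6.4 = 27.36 → profitable ✗.
Excellent (own payoff 82.4 − 5.8×6.4 = 45.28): to r=0 gives 28.3 → no gain ✓; to r=6.1 gives 56.5 − 5.8×6.1 = 21.12 → no gain ✓.
Mediocre (own payoff 28.3): to r=6.1 gives 56.5 − 11.3×6.1 = -12.43 → no gain ✓; to r=6.4 gives 82.4 − 11.3×6.4 = 10.08 → no gain ✓.
4 of the 6 constraints hold; not an equilibrium.

4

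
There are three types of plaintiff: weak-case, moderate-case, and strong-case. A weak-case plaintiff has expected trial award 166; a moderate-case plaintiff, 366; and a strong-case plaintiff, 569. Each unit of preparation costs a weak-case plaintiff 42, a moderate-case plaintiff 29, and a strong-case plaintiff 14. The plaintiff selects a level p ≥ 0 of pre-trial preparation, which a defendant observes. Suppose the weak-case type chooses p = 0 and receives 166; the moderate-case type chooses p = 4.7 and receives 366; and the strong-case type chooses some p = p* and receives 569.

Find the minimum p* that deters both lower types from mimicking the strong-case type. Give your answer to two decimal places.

Weak-case type (on-path payoff 166) won't mimic when 166 ≥ 569 − 42·p*, i.e. p* ≥ 9.60.
Moderate-case type (on-path payoff 366 − 29×4.7 = 229.7) won't mimic when 229.7 ≥ 569 − 29·p*, i.e. p* ≥ 11.70.
Both must hold, so p* = max(9.60, 11.70) = 11.70. The moderate-case type's constraint binds.

11.70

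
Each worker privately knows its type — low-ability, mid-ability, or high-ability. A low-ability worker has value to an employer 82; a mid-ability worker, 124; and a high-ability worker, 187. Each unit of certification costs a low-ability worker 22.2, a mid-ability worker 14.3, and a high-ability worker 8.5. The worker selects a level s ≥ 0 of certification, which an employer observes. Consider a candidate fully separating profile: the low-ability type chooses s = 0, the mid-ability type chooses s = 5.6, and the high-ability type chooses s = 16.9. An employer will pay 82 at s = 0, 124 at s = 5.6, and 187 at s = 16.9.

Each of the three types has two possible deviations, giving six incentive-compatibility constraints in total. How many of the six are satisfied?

Mid-ability (own payoff 124 − 14.3×5.6 = 43.92): to s=0 gives 82 → profitable ✗; to s=16.9 gives 187 − 14.3×16.9 = -54.67 → no gain ✓.
High-ability (own payoff 187 − 8.5×16.9 = 43.35): to s=0 gives 82 → profitable ✗; to s=5.6 gives 124 − 8.5×5.6 = 76.4 → profitable ✗.
Low-ability (own payoff 82): to s=5.6 gives 124 − 22.2×5.6 = -0.32 → no gain ✓; to s=16.9 gives 187 − 22.2×16.9 = -188.18 → no gain ✓.
3 of the 6 constraints hold; not an equilibrium.

3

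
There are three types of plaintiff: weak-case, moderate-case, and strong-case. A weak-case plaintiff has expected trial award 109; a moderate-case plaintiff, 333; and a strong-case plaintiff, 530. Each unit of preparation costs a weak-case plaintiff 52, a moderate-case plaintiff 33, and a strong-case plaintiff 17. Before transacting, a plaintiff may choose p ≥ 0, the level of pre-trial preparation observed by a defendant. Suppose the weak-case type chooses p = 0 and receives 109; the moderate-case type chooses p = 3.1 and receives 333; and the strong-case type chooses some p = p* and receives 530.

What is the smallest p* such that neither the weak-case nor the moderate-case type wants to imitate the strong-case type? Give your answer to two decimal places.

9.07

Moderate-case type (on-path payoff 333 − 33×3.1 = 230.7) won't mimic when 230.7 ≥ 530 − 33·p*, i.e. p* ≥ 9.07.
Weak-case type (on-path payoff 109) won't mimic when 109 ≥ 530 − 52·p*, i.e. p* ≥ 8.10.
Both must hold, so p* = max(8.10, 9.07) = 9.07. The moderate-case type's constraint binds.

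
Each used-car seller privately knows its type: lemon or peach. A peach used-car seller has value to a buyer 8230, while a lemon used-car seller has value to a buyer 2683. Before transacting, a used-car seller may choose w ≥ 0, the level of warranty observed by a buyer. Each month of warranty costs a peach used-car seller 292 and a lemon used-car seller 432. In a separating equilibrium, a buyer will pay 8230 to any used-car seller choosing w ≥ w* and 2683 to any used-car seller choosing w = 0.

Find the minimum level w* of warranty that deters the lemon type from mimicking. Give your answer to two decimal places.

A lemon used-car seller choosing w = 0 receives 2683.
Imitating at w* instead would pay 8230 at cost 432·w*, netting 8230 − 432·w*.
Indifference: 2683 = 8230 − 432·w*, so w* = (8230 − 2683) / 432 ≈ 12.84.
This is the lemon type's binding incentive-compatibility constraint; any w ≥ 12.84 sustains separation on that side.

12.84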